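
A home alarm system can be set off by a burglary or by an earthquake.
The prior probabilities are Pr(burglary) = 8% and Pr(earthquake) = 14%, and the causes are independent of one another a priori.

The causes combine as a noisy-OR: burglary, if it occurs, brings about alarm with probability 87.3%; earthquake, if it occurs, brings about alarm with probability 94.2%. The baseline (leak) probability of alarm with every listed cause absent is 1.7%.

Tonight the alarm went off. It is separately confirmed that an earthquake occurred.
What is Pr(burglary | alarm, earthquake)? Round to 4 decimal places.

Pr(burglary | alarm, earthquake) ≈ 0.0839

Under noisy-OR, P(alarm | causes) = 1 − (1−0.017)·∏(1−qᵢ) over the active causes.
By total probability over both values of burglary:
  P(alarm | earthquake) = 0.942986×0.92 + 0.992759×0.08
        = 0.867547 + 0.079421 = 0.946968
Configurations with burglary contribute 0.079421, so
  P(burglary | alarm, earthquake) = 0.079421 / 0.946968 ≈ 0.0839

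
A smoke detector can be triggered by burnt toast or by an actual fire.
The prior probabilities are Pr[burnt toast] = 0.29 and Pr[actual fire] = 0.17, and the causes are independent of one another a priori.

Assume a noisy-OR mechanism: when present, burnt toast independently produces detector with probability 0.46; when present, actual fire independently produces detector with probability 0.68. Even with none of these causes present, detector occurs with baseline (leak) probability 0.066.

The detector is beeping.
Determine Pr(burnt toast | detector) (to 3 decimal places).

Pr(burnt toast | detector) ≈ 0.565

Under noisy-OR, P(detector | causes) = 1 − (1−0.066)·∏(1−qᵢ) over the active causes.
Numerator (weight on configurations with burnt toast): 0.119301 + 0.041343 = 0.160644
The normalizing constant is 0.066·0.71·0.83 + 0.70112·0.71·0.17 + 0.49564·0.29·0.83 + 0.838605·0.29·0.17 = 0.284163
Posterior = 0.160644 / 0.284163 ≈ 0.565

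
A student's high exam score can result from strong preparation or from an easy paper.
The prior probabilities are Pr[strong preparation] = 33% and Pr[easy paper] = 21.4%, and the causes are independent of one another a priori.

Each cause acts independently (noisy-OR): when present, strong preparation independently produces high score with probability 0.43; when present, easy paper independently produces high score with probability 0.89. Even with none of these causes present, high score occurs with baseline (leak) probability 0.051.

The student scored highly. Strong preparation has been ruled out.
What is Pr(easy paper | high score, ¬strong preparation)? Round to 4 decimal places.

Pr(easy paper | high score, ¬strong preparation) ≈ 0.8270

Under noisy-OR, P(high score | causes) = 1 − (1−0.051)·∏(1−qᵢ) over the active causes.
By total probability over both values of easy paper:
  P(high score | ¬strong preparation) = 0.051*0.786 + 0.89561*0.214
        = 0.040086 + 0.191661 = 0.231747
Keeping only the easy paper-present terms gives 0.191661, so
  P(easy paper | high score, ¬strong preparation) = 0.191661 / 0.231747 ≈ 0.8270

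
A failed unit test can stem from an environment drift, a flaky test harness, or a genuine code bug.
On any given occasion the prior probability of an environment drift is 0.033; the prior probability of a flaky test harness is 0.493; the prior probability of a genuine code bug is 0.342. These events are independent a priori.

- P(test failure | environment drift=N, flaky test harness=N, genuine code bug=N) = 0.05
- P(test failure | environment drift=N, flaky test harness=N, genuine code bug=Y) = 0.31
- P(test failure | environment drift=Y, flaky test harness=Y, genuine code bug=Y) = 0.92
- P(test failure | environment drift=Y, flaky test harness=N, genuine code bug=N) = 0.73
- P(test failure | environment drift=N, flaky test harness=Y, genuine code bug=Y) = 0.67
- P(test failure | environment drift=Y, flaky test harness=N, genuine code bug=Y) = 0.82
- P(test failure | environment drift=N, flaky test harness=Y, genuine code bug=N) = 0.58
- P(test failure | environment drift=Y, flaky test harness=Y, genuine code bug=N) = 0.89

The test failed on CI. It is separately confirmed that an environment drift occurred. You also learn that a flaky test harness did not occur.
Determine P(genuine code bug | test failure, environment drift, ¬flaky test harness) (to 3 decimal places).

P(genuine code bug | test failure, environment drift, ¬flaky test harness) ≈ 0.369

P(test failure | environment drift, ¬flaky test harness) = 0.73×0.658 + 0.82×0.342 = 0.480340 + 0.280440 = 0.760780
Restricting to configurations with genuine code bug present: 0.82×0.342 = 0.280440.
Hence the posterior is 0.280440/0.760780 ≈ 0.369.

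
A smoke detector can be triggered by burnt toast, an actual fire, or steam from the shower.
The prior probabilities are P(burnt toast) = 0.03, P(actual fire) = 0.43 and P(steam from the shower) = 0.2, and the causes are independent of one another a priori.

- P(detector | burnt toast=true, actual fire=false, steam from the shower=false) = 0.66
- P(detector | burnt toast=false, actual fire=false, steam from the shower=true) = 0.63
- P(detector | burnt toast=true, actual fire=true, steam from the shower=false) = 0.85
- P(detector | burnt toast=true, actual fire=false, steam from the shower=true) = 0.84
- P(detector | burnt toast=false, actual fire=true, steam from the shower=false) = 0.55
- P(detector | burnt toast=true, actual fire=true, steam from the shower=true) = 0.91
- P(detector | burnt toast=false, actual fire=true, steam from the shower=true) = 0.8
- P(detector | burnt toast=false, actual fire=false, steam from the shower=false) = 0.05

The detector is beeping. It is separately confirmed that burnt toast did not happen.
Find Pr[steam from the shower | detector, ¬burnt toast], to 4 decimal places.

Pr[steam from the shower | detector, ¬burnt toast] ≈ 0.3988

By total probability over the 4 (actual fire, steam from the shower) configurations:
  P(detector | ¬burnt toast) = 0.05*0.57*0.8 + 0.63*0.57*0.2 + 0.55*0.43*0.8 + 0.8*0.43*0.2
        = 0.022800 + 0.071820 + 0.189200 + 0.068800 = 0.352620
The terms with steam from the shower present sum to 0.140620, so
  P(steam from the shower | detector, ¬burnt toast) = 0.140620 / 0.352620 ≈ 0.3988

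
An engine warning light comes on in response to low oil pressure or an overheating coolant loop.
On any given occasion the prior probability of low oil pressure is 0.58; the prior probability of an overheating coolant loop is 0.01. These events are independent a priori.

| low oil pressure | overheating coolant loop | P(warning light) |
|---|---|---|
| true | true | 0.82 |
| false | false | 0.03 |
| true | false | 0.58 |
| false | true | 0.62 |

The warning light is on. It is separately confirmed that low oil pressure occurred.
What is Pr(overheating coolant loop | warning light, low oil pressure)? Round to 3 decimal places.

P(warning light | low oil pressure) = 0.58*0.99 + 0.82*0.01 = 0.574200 + 0.008200 = 0.582400
Of this, 0.008200 comes from 0.82*0.01 (the overheating coolant loop=true cases).
Hence the posterior is 0.008200/0.582400 ≈ 0.014.

Pr(overheating coolant loop | warning light, low oil pressure) ≈ 0.014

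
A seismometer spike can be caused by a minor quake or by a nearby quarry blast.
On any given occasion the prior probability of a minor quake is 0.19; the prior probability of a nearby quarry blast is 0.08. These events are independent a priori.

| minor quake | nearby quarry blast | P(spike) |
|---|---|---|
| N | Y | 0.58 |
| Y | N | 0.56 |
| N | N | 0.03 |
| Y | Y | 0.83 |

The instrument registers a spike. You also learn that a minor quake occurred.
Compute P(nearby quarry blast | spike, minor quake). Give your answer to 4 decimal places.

By total probability over both values of nearby quarry blast:
  P(spike | minor quake) = 0.56×0.92 + 0.83×0.08
        = 0.515200 + 0.066400 = 0.581600
The terms with nearby quarry blast present sum to 0.066400, so
  P(nearby quarry blast | spike, minor quake) = 0.066400 / 0.581600 ≈ 0.1142

P(nearby quarry blast | spike, minor quake) ≈ 0.1142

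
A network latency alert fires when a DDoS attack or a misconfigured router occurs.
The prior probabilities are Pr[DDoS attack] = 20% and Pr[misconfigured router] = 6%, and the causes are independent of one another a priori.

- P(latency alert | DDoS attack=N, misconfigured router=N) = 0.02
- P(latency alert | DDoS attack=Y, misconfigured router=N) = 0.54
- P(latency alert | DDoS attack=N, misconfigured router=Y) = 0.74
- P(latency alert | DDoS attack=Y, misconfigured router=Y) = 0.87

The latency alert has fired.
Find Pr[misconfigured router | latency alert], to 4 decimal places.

P(latency alert) = 0.02·0.8·0.94 + 0.74·0.8·0.06 + 0.54·0.2·0.94 + 0.87·0.2·0.06 = 0.015040 + 0.035520 + 0.101520 + 0.010440 = 0.162520
Of this, 0.045960 comes from 0.035520 + 0.010440 (the misconfigured router=true cases).
So P(misconfigured router | latency alert) = 0.045960/0.162520 ≈ 0.2828.

Pr[misconfigured router | latency alert] ≈ 0.2828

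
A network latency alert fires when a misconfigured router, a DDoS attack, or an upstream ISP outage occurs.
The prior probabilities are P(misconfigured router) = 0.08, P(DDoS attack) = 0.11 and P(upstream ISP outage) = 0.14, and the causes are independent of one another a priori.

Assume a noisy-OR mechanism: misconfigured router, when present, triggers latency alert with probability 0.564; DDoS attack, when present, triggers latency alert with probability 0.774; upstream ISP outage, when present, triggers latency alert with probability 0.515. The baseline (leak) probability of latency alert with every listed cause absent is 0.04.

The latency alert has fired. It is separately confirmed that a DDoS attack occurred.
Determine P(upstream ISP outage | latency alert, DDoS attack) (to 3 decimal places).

P(upstream ISP outage | latency alert, DDoS attack) ≈ 0.156

Under noisy-OR, P(latency alert | causes) = 1 − (1−0.04)·∏(1−qᵢ) over the active causes.
Sum P(latency alert|·) weighted by the priors over the 4 (misconfigured router, upstream ISP outage) configurations:
  P(latency alert | DDoS attack) = 0.78304·0.92·0.86 + 0.894774·0.92·0.14 + 0.905405·0.08·0.86 + 0.954122·0.08·0.14
        = 0.619541 + 0.115247 + 0.062292 + 0.010686 = 0.807766
Keeping only the upstream ISP outage-present terms gives 0.125933, so
  P(upstream ISP outage | latency alert, DDoS attack) = 0.125933 / 0.807766 ≈ 0.156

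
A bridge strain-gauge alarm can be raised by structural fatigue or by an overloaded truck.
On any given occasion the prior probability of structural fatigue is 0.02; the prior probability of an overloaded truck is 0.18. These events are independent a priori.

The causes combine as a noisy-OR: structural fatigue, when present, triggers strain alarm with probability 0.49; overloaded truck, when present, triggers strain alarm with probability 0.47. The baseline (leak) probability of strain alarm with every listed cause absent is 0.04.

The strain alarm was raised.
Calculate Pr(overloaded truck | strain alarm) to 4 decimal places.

Under noisy-OR, P(strain alarm | causes) = 1 − (1−0.04)·∏(1−qᵢ) over the active causes.
P(strain alarm) = 0.04·0.98·0.82 + 0.4912·0.98·0.18 + 0.5104·0.02·0.82 + 0.740512·0.02·0.18 = 0.032144 + 0.086648 + 0.008371 + 0.002666 = 0.129829
Restricting to configurations with overloaded truck present: 0.086648 + 0.002666 = 0.089314.
So P(overloaded truck | strain alarm) = 0.089314/0.129829 ≈ 0.6879.

Pr(overloaded truck | strain alarm) ≈ 0.6879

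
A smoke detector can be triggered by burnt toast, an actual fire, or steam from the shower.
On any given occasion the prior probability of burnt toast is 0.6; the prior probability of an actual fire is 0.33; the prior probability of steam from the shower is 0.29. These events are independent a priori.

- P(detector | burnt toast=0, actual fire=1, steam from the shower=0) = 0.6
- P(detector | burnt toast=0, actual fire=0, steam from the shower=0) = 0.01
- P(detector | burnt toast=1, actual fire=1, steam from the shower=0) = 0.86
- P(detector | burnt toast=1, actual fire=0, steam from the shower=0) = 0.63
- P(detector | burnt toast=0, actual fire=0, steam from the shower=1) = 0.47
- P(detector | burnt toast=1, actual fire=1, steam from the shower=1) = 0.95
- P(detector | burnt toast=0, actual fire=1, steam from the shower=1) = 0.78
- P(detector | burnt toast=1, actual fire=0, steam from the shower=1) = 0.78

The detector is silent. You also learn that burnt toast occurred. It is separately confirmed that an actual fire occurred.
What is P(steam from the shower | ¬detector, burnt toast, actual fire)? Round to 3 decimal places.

By total probability over both values of steam from the shower:
  P(¬detector | burnt toast, actual fire) = 0.14·0.71 + 0.05·0.29
        = 0.099400 + 0.014500 = 0.113900
Configurations with steam from the shower contribute 0.014500, so
  P(steam from the shower | ¬detector, burnt toast, actual fire) = 0.014500 / 0.113900 ≈ 0.127

P(steam from the shower | ¬detector, burnt toast, actual fire) ≈ 0.127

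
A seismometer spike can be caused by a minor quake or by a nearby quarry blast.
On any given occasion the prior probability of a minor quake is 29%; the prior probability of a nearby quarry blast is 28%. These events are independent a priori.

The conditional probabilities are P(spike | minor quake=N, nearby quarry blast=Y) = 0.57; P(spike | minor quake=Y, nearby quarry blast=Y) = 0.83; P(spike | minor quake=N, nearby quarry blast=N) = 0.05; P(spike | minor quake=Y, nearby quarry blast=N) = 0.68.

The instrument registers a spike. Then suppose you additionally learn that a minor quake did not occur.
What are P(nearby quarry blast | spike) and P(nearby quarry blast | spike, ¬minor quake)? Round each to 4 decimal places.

P(nearby quarry blast | spike) ≈ 0.5189; P(nearby quarry blast | spike, ¬minor quake) ≈ 0.8160

Enumerate the 4 (minor quake, nearby quarry blast) configurations and weight by the priors:
  P(spike) = 0.05·0.71·0.72 + 0.57·0.71·0.28 + 0.68·0.29·0.72 + 0.83·0.29·0.28
        = 0.025560 + 0.113316 + 0.141984 + 0.067396 = 0.348256
Keeping only the nearby quarry blast-present terms gives 0.180712, so
  P(nearby quarry blast | spike) = 0.180712 / 0.348256 ≈ 0.5189

Now condition on the additional information:
Sum P(spike|·) weighted by the priors over both values of nearby quarry blast:
  P(spike | ¬minor quake) = 0.05·0.72 + 0.57·0.28
        = 0.036000 + 0.159600 = 0.195600
Keeping only the nearby quarry blast-present terms gives 0.159600, so
  P(nearby quarry blast | spike, ¬minor quake) = 0.159600 / 0.195600 ≈ 0.8160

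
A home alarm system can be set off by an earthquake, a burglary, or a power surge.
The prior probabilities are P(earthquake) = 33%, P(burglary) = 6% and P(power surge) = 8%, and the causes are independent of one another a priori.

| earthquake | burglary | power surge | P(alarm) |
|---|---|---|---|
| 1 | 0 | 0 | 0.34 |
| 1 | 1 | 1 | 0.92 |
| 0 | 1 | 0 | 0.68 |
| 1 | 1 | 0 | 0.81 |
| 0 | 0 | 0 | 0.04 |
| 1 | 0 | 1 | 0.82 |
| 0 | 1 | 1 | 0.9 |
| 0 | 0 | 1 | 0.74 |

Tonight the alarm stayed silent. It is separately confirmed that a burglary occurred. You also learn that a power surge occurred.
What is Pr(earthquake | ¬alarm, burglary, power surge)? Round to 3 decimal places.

Pr(earthquake | ¬alarm, burglary, power surge) ≈ 0.283

P(¬alarm | burglary, power surge) = 0.1×0.67 + 0.08×0.33 = 0.067000 + 0.026400 = 0.093400
Of this, 0.026400 comes from 0.08×0.33 (the earthquake=true cases).
Hence the posterior is 0.026400/0.093400 ≈ 0.283.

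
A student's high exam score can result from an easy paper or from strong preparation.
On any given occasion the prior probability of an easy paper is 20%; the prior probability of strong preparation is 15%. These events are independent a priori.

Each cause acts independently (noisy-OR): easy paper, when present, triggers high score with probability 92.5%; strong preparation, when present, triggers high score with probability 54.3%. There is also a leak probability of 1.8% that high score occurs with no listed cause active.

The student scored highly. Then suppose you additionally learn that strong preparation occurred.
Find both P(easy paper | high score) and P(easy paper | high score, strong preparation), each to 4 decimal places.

Under noisy-OR, P(high score | causes) = 1 − (1−0.018)·∏(1−qᵢ) over the active causes.
P(high score) = 0.018·0.8·0.85 + 0.551226·0.8·0.15 + 0.92635·0.2·0.85 + 0.966342·0.2·0.15 = 0.012240 + 0.066147 + 0.157480 + 0.028990 = 0.264857
Restricting to configurations with easy paper present: 0.157480 + 0.028990 = 0.186470.
P(easy paper | high score) = 0.186470 / 0.264857 ≈ 0.7040

Now condition on the additional information:
Numerator (weight on configurations with easy paper): 0.966342×0.2 = 0.193268
Normalizer over all consistent configurations: 0.551226×0.8 + 0.966342×0.2 = 0.634249
P(easy paper | high score, strong preparation) = 0.193268/0.634249 ≈ 0.3047
The drop from 0.7040 to 0.3047 is the explaining-away (discounting) effect.

P(easy paper | high score) ≈ 0.7040; P(easy paper | high score, strong preparation) ≈ 0.3047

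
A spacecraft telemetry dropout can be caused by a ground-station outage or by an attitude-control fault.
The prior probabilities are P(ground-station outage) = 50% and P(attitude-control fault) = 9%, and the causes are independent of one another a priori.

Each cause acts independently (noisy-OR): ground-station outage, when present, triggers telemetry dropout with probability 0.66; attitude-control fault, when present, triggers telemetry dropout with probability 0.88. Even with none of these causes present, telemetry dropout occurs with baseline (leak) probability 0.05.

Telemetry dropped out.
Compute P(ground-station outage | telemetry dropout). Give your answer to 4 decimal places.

P(ground-station outage | telemetry dropout) ≈ 0.8487

Under noisy-OR, P(telemetry dropout | causes) = 1 − (1−0.05)·∏(1−qᵢ) over the active causes.
For the numerator, keep only ground-station outage=true terms: 0.308035 + 0.043256 = 0.351291
Normalizer over all consistent configurations: 0.05·0.5·0.91 + 0.886·0.5·0.09 + 0.677·0.5·0.91 + 0.96124·0.5·0.09 = 0.413911
Posterior = 0.351291 / 0.413911 ≈ 0.8487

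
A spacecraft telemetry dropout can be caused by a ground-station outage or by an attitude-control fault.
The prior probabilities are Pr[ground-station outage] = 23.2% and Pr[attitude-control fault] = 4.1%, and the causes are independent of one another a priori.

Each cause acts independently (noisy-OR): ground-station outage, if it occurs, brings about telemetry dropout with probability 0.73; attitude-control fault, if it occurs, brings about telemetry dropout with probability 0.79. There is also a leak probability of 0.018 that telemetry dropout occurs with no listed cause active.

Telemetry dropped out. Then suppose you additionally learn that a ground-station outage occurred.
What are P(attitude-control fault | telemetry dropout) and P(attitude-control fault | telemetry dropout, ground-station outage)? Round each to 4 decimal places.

Under noisy-OR, P(telemetry dropout | causes) = 1 − (1−0.018)·∏(1−qᵢ) over the active causes.
For the numerator, keep only attitude-control fault=true terms: 0.024995 + 0.008982 = 0.033977
Normalizer over all consistent configurations: 0.018·0.768·0.959 + 0.79378·0.768·0.041 + 0.73486·0.232·0.959 + 0.944321·0.232·0.041 = 0.210732
P(attitude-control fault | telemetry dropout) = 0.033977/0.210732 ≈ 0.1612

With the extra evidence:
P(telemetry dropout | ground-station outage) = 0.73486·0.959 + 0.944321·0.041 = 0.704731 + 0.038717 = 0.743448
The attitude-control fault-present share is 0.944321·0.041 = 0.038717.
Hence the posterior is 0.038717/0.743448 ≈ 0.0521.

P(attitude-control fault | telemetry dropout) ≈ 0.1612; P(attitude-control fault | telemetry dropout, ground-station outage) ≈ 0.0521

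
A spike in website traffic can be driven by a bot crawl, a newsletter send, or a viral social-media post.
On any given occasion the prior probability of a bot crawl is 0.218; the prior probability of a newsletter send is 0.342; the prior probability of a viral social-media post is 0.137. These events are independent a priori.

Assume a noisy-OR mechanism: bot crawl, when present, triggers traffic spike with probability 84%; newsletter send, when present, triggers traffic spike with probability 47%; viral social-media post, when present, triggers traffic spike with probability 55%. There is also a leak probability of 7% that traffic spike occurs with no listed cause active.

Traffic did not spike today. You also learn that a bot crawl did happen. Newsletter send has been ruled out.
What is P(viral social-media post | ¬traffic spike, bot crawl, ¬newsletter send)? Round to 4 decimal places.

Under noisy-OR, P(traffic spike | causes) = 1 − (1−0.07)·∏(1−qᵢ) over the active causes.
P(¬traffic spike | bot crawl, ¬newsletter send) = 0.1488×0.863 + 0.06696×0.137 = 0.128414 + 0.009174 = 0.137588
Restricting to configurations with viral social-media post present: 0.06696×0.137 = 0.009174.
Hence the posterior is 0.009174/0.137588 ≈ 0.0667.

P(viral social-media post | ¬traffic spike, bot crawl, ¬newsletter send) ≈ 0.0667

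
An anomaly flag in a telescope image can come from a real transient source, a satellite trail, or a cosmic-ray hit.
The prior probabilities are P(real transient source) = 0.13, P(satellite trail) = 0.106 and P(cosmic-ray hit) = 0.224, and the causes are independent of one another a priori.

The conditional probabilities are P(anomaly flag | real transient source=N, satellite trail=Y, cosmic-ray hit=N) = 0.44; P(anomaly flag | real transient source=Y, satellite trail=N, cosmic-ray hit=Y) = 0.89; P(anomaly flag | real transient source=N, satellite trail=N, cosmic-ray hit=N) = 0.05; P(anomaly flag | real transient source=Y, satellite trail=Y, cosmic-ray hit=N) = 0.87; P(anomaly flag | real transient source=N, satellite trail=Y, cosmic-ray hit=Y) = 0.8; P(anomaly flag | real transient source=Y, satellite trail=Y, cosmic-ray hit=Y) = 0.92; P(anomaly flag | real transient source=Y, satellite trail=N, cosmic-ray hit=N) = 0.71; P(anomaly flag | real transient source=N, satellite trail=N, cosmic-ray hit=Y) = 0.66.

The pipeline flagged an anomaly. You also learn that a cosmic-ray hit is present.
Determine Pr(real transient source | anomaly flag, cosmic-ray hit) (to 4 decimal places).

Pr(real transient source | anomaly flag, cosmic-ray hit) ≈ 0.1651

P(anomaly flag | cosmic-ray hit) = 0.66×0.87×0.894 + 0.8×0.87×0.106 + 0.89×0.13×0.894 + 0.92×0.13×0.106 = 0.513335 + 0.073776 + 0.103436 + 0.012678 = 0.703225
The real transient source-present share is 0.103436 + 0.012678 = 0.116114.
Hence the posterior is 0.116114/0.703225 ≈ 0.1651.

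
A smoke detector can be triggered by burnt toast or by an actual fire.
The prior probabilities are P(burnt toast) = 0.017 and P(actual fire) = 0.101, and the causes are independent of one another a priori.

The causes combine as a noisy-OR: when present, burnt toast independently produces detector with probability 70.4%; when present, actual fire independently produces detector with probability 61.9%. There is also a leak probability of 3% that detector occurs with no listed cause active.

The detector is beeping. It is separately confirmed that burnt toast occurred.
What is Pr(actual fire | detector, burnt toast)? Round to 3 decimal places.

Under noisy-OR, P(detector | causes) = 1 − (1−0.03)·∏(1−qᵢ) over the active causes.
Enumerate both values of actual fire and weight by the priors:
  P(detector | burnt toast) = 0.71288*0.899 + 0.890607*0.101
        = 0.640879 + 0.089951 = 0.730830
Keeping only the actual fire-present terms gives 0.089951, so
  P(actual fire | detector, burnt toast) = 0.089951 / 0.730830 ≈ 0.123

Pr(actual fire | detector, burnt toast) ≈ 0.123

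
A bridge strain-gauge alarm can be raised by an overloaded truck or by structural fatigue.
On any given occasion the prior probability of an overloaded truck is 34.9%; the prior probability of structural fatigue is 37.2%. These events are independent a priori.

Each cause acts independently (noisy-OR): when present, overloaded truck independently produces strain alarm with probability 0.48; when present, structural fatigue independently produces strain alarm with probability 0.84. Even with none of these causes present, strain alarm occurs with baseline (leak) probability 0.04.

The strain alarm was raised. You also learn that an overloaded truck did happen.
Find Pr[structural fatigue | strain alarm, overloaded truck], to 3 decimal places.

Pr[structural fatigue | strain alarm, overloaded truck] ≈ 0.521

Under noisy-OR, P(strain alarm | causes) = 1 − (1−0.04)·∏(1−qᵢ) over the active causes.
Sum P(strain alarm|·) weighted by the priors over both values of structural fatigue:
  P(strain alarm | overloaded truck) = 0.5008·0.628 + 0.920128·0.372
        = 0.314502 + 0.342288 = 0.656790
The terms with structural fatigue present sum to 0.342288, so
  P(structural fatigue | strain alarm, overloaded truck) = 0.342288 / 0.656790 ≈ 0.521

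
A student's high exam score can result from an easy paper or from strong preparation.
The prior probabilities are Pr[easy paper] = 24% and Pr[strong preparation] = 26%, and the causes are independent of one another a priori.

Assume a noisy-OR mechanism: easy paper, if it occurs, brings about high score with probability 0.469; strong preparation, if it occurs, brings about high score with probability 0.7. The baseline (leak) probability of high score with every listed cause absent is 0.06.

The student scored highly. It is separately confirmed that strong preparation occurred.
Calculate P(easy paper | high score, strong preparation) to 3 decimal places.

P(easy paper | high score, strong preparation) ≈ 0.272

Under noisy-OR, P(high score | causes) = 1 − (1−0.06)·∏(1−qᵢ) over the active causes.
P(high score | strong preparation) = 0.718×0.76 + 0.850258×0.24 = 0.545680 + 0.204062 = 0.749742
Restricting to configurations with easy paper present: 0.850258×0.24 = 0.204062.
So P(easy paper | high score, strong preparation) = 0.204062/0.749742 ≈ 0.272.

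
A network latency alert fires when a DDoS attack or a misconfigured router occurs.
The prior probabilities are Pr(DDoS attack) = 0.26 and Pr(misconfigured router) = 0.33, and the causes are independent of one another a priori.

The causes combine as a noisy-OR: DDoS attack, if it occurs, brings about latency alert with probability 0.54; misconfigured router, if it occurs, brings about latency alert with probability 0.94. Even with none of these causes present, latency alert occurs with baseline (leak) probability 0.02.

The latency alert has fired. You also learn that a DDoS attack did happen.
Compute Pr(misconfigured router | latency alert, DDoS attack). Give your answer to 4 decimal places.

Under noisy-OR, P(latency alert | causes) = 1 − (1−0.02)·∏(1−qᵢ) over the active causes.
By total probability over both values of misconfigured router:
  P(latency alert | DDoS attack) = 0.5492*0.67 + 0.972952*0.33
        = 0.367964 + 0.321074 = 0.689038
The terms with misconfigured router present sum to 0.321074, so
  P(misconfigured router | latency alert, DDoS attack) = 0.321074 / 0.689038 ≈ 0.4660

Pr(misconfigured router | latency alert, DDoS attack) ≈ 0.4660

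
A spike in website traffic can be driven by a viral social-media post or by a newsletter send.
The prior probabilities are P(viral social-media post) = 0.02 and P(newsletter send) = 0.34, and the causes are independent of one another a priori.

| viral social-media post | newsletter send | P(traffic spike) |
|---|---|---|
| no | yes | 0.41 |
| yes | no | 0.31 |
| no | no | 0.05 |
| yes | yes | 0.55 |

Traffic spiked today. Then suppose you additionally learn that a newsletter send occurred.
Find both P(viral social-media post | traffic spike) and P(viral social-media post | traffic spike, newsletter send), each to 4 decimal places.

P(viral social-media post | traffic spike) ≈ 0.0443; P(viral social-media post | traffic spike, newsletter send) ≈ 0.0266

P(traffic spike) = 0.05*0.98*0.66 + 0.41*0.98*0.34 + 0.31*0.02*0.66 + 0.55*0.02*0.34 = 0.032340 + 0.136612 + 0.004092 + 0.003740 = 0.176784
Restricting to configurations with viral social-media post present: 0.004092 + 0.003740 = 0.007832.
Hence the posterior is 0.007832/0.176784 ≈ 0.0443.

With the extra evidence:
Numerator (weight on configurations with viral social-media post): 0.55×0.02 = 0.011000
Denominator P(traffic spike | newsletter send): 0.41×0.98 + 0.55×0.02 = 0.412800
Posterior = 0.011000 / 0.412800 ≈ 0.0266
The drop from 0.0443 to 0.0266 is the explaining-away (discounting) effect.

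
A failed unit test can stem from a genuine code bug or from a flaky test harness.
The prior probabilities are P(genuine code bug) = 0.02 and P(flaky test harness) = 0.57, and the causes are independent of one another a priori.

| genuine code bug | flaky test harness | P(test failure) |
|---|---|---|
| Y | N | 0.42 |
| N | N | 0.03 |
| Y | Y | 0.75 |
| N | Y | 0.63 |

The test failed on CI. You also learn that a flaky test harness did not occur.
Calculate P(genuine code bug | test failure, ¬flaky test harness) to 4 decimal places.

P(genuine code bug | test failure, ¬flaky test harness) ≈ 0.2222

Numerator (weight on configurations with genuine code bug): 0.42×0.02 = 0.008400
Normalizer over all consistent configurations: 0.03×0.98 + 0.42×0.02 = 0.037800
Posterior = 0.008400 / 0.037800 ≈ 0.2222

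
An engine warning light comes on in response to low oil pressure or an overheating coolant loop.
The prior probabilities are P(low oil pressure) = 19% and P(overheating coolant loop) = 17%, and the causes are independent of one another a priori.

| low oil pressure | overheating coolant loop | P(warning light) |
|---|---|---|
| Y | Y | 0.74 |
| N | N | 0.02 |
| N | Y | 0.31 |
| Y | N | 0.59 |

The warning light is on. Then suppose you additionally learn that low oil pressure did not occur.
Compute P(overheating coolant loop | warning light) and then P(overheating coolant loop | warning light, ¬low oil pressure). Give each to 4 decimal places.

P(overheating coolant loop | warning light) ≈ 0.3847; P(overheating coolant loop | warning light, ¬low oil pressure) ≈ 0.7605

Enumerate the 4 (low oil pressure, overheating coolant loop) configurations and weight by the priors:
  P(warning light) = 0.02·0.81·0.83 + 0.31·0.81·0.17 + 0.59·0.19·0.83 + 0.74·0.19·0.17
        = 0.013446 + 0.042687 + 0.093043 + 0.023902 = 0.173078
Keeping only the overheating coolant loop-present terms gives 0.066589, so
  P(overheating coolant loop | warning light) = 0.066589 / 0.173078 ≈ 0.3847

With the extra evidence:
Enumerate both values of overheating coolant loop and weight by the priors:
  P(warning light | ¬low oil pressure) = 0.02·0.83 + 0.31·0.17
        = 0.016600 + 0.052700 = 0.069300
The terms with overheating coolant loop present sum to 0.052700, so
  P(overheating coolant loop | warning light, ¬low oil pressure) = 0.052700 / 0.069300 ≈ 0.7605
Ruling out low oil pressure raises the posterior on overheating coolant loop — the flip side of explaining away.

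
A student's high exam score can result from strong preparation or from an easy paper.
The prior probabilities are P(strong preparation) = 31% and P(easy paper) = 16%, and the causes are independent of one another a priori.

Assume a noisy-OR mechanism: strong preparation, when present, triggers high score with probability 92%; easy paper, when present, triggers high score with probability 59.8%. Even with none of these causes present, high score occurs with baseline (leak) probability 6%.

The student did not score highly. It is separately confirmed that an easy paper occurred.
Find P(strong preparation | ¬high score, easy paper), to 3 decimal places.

Under noisy-OR, P(high score | causes) = 1 − (1−0.06)·∏(1−qᵢ) over the active causes.
Sum P(¬high score|·) weighted by the priors over both values of strong preparation:
  P(¬high score | easy paper) = 0.37788×0.69 + 0.03023×0.31
        = 0.260737 + 0.009371 = 0.270108
Keeping only the strong preparation-present terms gives 0.009371, so
  P(strong preparation | ¬high score, easy paper) = 0.009371 / 0.270108 ≈ 0.035

P(strong preparation | ¬high score, easy paper) ≈ 0.035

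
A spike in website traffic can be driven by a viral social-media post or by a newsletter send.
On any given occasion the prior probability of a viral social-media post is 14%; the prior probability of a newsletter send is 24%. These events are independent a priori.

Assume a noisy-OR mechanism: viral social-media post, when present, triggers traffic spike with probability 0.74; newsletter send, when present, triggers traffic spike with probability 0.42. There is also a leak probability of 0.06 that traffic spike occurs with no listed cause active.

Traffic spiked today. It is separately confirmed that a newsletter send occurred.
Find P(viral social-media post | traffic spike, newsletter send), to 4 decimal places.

P(viral social-media post | traffic spike, newsletter send) ≈ 0.2350

Under noisy-OR, P(traffic spike | causes) = 1 − (1−0.06)·∏(1−qᵢ) over the active causes.
Enumerate both values of viral social-media post and weight by the priors:
  P(traffic spike | newsletter send) = 0.4548*0.86 + 0.858248*0.14
        = 0.391128 + 0.120155 = 0.511283
The terms with viral social-media post present sum to 0.120155, so
  P(viral social-media post | traffic spike, newsletter send) = 0.120155 / 0.511283 ≈ 0.2350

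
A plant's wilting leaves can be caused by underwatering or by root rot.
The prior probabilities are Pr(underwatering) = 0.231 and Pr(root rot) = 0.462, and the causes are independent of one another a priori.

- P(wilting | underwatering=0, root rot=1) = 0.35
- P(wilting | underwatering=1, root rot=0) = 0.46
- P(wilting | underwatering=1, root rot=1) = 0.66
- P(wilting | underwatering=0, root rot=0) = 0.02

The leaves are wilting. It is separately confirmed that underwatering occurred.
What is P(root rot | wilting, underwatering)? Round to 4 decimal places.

P(root rot | wilting, underwatering) ≈ 0.5520

P(wilting | underwatering) = 0.46*0.538 + 0.66*0.462 = 0.247480 + 0.304920 = 0.552400
The root rot-present share is 0.66*0.462 = 0.304920.
P(root rot | wilting, underwatering) = 0.304920 / 0.552400 ≈ 0.5520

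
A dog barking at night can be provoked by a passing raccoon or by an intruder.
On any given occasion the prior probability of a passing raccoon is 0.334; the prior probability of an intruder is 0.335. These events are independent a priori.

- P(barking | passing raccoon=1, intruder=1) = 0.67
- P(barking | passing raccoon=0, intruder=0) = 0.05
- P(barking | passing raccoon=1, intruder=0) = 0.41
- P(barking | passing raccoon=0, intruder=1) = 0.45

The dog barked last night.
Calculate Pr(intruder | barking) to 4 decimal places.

P(barking) = 0.05*0.666*0.665 + 0.45*0.666*0.335 + 0.41*0.334*0.665 + 0.67*0.334*0.335 = 0.022145 + 0.100400 + 0.091065 + 0.074966 = 0.288576
Of this, 0.175366 comes from 0.100400 + 0.074966 (the intruder=true cases).
Hence the posterior is 0.175366/0.288576 ≈ 0.6077.

Pr(intruder | barking) ≈ 0.6077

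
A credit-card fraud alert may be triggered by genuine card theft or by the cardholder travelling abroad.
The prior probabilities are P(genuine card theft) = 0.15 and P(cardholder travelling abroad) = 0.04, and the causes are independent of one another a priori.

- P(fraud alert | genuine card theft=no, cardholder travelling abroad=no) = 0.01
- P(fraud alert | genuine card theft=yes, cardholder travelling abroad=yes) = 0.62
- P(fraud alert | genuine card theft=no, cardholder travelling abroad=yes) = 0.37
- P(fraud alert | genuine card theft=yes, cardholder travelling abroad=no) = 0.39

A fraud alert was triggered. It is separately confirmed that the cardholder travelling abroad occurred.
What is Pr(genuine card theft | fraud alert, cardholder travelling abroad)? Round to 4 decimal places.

By total probability over both values of genuine card theft:
  P(fraud alert | cardholder travelling abroad) = 0.37×0.85 + 0.62×0.15
        = 0.314500 + 0.093000 = 0.407500
Configurations with genuine card theft contribute 0.093000, so
  P(genuine card theft | fraud alert, cardholder travelling abroad) = 0.093000 / 0.407500 ≈ 0.2282

Pr(genuine card theft | fraud alert, cardholder travelling abroad) ≈ 0.2282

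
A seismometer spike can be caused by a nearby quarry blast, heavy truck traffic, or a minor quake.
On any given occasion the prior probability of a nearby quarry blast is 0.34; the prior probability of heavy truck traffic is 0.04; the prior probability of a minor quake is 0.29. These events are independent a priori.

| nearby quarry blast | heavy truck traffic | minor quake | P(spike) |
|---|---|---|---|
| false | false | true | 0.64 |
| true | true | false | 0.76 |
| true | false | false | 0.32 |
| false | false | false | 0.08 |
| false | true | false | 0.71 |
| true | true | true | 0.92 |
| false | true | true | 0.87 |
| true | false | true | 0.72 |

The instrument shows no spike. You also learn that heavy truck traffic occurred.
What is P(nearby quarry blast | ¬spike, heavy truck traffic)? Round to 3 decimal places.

P(nearby quarry blast | ¬spike, heavy truck traffic) ≈ 0.290

Sum P(¬spike|·) weighted by the priors over the 4 (nearby quarry blast, minor quake) configurations:
  P(¬spike | heavy truck traffic) = 0.29·0.66·0.71 + 0.13·0.66·0.29 + 0.24·0.34·0.71 + 0.08·0.34·0.29
        = 0.135894 + 0.024882 + 0.057936 + 0.007888 = 0.226600
Keeping only the nearby quarry blast-present terms gives 0.065824, so
  P(nearby quarry blast | ¬spike, heavy truck traffic) = 0.065824 / 0.226600 ≈ 0.290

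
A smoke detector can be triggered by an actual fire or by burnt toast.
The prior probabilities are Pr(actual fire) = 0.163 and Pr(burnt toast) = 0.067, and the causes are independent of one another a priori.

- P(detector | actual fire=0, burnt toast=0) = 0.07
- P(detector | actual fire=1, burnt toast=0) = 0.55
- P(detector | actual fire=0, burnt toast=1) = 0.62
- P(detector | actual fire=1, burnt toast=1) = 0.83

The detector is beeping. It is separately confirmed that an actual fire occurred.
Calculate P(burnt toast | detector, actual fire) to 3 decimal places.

P(burnt toast | detector, actual fire) ≈ 0.098

Numerator (weight on configurations with burnt toast): 0.83·0.067 = 0.055610
The normalizing constant is 0.55·0.933 + 0.83·0.067 = 0.568760
Posterior = 0.055610 / 0.568760 ≈ 0.098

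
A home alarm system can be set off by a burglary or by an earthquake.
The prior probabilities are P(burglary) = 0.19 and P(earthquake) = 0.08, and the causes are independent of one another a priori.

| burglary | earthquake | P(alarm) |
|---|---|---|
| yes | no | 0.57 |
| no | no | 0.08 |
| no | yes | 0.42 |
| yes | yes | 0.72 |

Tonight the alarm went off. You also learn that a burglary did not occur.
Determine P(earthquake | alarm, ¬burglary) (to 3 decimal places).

P(earthquake | alarm, ¬burglary) ≈ 0.313

For the numerator, keep only earthquake=true terms: 0.42*0.08 = 0.033600
Normalizer over all consistent configurations: 0.08*0.92 + 0.42*0.08 = 0.107200
Posterior = 0.033600 / 0.107200 ≈ 0.313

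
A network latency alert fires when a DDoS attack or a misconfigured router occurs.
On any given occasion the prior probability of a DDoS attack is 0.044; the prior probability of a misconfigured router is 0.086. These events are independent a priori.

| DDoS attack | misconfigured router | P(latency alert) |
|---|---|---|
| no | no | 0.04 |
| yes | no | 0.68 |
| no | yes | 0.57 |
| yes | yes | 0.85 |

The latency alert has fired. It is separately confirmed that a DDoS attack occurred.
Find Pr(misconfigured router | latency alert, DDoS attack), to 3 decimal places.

Sum P(latency alert|·) weighted by the priors over both values of misconfigured router:
  P(latency alert | DDoS attack) = 0.68×0.914 + 0.85×0.086
        = 0.621520 + 0.073100 = 0.694620
Configurations with misconfigured router contribute 0.073100, so
  P(misconfigured router | latency alert, DDoS attack) = 0.073100 / 0.694620 ≈ 0.105

Pr(misconfigured router | latency alert, DDoS attack) ≈ 0.105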